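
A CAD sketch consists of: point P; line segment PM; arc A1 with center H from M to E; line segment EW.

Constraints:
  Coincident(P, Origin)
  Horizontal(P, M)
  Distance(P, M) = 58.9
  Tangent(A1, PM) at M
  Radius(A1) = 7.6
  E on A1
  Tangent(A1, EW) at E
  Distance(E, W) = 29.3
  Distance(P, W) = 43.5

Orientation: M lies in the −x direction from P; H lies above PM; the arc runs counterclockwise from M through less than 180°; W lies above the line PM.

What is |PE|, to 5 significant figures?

52.992

Checks: |HE| = 7.600 ✓; ∠(HE, EW) = 90.00° ✓; |EW| = 29.30 ✓; |PW| = 43.50 ✓.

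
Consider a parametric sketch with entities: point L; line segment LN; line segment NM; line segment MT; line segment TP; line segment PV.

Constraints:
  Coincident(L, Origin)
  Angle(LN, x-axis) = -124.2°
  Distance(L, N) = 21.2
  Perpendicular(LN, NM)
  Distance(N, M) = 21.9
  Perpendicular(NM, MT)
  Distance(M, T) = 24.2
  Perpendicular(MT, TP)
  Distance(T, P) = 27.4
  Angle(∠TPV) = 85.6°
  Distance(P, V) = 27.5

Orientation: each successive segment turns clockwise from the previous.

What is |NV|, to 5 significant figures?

4.6750

L is at the origin; LN runs at -124.2° with length 21.2, so N = (-11.916, -17.534). LN is perpendicular to NM, so NM runs at 145.80°; with |NM| = 21.9, M = (-30.029, -5.2245). NM is perpendicular to MT, so MT runs at 55.800°; with |MT| = 24.2, T = (-16.427, 14.791). MT is perpendicular to TP, so TP runs at -34.200°; with |TP| = 27.4, P = (6.2352, -0.61022). ∠TPV = 85.6° gives PV at -128.60° from the x-axis; with |PV| = 27.5, V = (-10.921, -22.102). Then |NV| = |V − N| = 4.6750.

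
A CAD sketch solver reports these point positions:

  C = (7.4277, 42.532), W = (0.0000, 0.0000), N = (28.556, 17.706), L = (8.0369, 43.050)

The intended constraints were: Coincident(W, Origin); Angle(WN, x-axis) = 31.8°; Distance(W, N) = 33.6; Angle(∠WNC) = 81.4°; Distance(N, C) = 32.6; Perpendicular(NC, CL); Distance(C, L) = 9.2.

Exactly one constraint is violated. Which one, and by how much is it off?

Distance(C, L) = 9.2 — off by 8.40.

W = (0.00, 0.00) ✓; WN at 31.80° ✓; |WN| = 33.60 ✓; ∠WNC = 81.40° ✓; |NC| = 32.60 ✓; ∠(NC, CL) = 90.03° ✓; |CL| = 0.7997 ✗.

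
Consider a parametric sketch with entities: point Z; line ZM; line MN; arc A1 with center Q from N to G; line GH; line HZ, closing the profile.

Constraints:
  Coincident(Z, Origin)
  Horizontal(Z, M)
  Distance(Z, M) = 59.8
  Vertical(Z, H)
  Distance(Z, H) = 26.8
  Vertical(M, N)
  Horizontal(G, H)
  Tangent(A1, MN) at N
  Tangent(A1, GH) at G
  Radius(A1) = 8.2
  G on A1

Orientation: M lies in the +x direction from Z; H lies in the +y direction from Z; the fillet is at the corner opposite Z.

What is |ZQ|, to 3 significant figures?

54.8

Z and H share the same x with |ZH| = 26.8 and H on the +y side, so H = (0.00, 26.8). The virtual corner opposite Z is at (59.8, 26.8). The tangent condition forces QN to be normal to MN and A1 meets GH tangentially, so QG is at right angles to GH, with radius 8.2, so the center Q sits 8.2 in from both sides at Q = (51.6, 18.6). Then |ZQ| = |Q − Z| = 54.8.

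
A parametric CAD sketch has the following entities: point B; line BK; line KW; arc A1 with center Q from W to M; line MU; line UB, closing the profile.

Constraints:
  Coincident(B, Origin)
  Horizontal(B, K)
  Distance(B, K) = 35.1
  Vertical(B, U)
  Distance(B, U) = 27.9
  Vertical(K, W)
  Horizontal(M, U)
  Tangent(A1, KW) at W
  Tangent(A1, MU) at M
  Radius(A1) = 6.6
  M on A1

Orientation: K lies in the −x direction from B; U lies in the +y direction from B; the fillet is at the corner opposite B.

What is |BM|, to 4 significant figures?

39.88

B is at the origin; BK is horizontal with |BK| = 35.1 and K on the −x side, so K = (-35.10, 0.000). B and U share the same x with |BU| = 27.9 and U on the +y side, so U = (0.000, 27.90). The virtual corner opposite B is at (-35.10, 27.90). Tangency of A1 to KW means the radius QW is perpendicular to KW and the tangent condition forces QM to be normal to MU, with radius 6.6, so the center Q sits 6.6 in from both sides at Q = (-28.50, 21.30). That places the tangent points at W = (-35.10, 21.30) on KW and M = (-28.50, 27.90) on MU. Then |BM| = |M − B| = 39.88.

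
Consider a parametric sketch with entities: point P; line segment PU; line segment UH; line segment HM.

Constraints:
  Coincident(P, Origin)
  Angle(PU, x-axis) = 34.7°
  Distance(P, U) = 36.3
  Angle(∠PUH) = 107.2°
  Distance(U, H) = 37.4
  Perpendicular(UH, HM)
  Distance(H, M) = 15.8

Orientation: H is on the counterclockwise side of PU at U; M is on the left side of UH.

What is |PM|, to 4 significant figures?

51.70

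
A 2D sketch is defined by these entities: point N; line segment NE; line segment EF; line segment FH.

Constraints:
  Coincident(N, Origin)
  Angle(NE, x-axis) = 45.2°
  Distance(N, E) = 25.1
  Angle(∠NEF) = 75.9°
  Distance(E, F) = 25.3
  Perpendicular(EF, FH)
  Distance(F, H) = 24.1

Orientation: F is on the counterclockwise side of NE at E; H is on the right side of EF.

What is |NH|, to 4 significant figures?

52.10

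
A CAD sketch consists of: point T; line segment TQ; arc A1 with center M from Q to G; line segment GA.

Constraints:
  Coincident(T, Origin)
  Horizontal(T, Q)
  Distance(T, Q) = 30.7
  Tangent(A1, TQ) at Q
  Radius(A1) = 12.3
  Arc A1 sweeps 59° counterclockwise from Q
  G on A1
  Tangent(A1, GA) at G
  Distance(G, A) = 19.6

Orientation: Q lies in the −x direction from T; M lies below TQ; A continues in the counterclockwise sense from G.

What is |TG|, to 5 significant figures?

41.672

A1 meets TQ tangentially, so MQ is at right angles to TQ, so M = Q + (0, -12.3) = (-30.700, -12.300). On A1, Q sits at bearing 90° from M; a 59° counterclockwise sweep puts G at bearing 149°, so G = M + 12.3·(cos 149°, sin 149°) = (-41.243, -5.9650). Then |TG| = |G − T| = 41.672.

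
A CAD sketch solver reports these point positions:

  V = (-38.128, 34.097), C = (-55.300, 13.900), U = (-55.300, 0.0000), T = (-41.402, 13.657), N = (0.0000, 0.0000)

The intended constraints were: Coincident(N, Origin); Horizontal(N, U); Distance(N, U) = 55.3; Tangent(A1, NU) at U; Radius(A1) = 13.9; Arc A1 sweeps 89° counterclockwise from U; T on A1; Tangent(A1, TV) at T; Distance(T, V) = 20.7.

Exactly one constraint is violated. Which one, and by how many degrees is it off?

Tangent(A1, TV) at T — off by 8.10°.

N = (0.00, 0.00) ✓; N.y = 0.00, U.y = 0.00 ✓; |NU| = 55.30 ✓; ∠(CU, UN) = 90.00° ✓; |CU| = 13.90 ✓; bearing(C→T) − bearing(C→U) = 89.00° ✓; |CT| = 13.90 ✓; ∠(CT, TV) = 98.10° ✗; |TV| = 20.70 ✓.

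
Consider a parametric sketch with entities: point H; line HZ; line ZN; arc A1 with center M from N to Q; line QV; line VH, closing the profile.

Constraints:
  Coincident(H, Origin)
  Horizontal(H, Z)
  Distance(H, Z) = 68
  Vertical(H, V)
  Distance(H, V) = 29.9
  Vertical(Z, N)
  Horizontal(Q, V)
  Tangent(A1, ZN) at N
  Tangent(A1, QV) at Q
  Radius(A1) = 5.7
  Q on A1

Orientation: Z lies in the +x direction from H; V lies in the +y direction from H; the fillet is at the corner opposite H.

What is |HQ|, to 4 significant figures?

69.10

H is at the origin; HZ is horizontal with |HZ| = 68.0 and Z on the +x side, so Z = (68.00, 0.000). HV is vertical with |HV| = 29.9 and V on the +y side, so V = (0.000, 29.90). The virtual corner opposite H is at (68.00, 29.90). Since A1 is tangent to ZN there, MN ⟂ ZN and the tangent condition forces MQ to be normal to QV, with radius 5.7, so the center M sits 5.7 in from both sides at M = (62.30, 24.20). That places the tangent points at N = (68.00, 24.20) on ZN and Q = (62.30, 29.90) on QV. Then |HQ| = |Q − H| = 69.10.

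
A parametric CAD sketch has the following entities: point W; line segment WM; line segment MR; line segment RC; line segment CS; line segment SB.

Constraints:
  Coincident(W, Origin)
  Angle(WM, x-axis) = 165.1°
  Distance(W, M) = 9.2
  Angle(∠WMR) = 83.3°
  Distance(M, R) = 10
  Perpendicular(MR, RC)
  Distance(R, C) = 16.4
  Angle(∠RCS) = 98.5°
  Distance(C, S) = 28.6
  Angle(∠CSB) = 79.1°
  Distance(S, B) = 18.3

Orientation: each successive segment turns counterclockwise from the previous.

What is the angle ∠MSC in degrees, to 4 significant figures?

39.94°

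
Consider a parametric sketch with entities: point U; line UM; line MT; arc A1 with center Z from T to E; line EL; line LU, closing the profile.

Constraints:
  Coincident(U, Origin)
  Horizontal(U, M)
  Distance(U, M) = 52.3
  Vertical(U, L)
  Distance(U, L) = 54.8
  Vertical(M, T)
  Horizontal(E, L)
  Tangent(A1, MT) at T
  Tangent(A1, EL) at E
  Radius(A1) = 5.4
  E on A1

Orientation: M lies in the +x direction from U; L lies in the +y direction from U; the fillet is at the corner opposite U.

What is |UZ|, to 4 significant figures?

68.12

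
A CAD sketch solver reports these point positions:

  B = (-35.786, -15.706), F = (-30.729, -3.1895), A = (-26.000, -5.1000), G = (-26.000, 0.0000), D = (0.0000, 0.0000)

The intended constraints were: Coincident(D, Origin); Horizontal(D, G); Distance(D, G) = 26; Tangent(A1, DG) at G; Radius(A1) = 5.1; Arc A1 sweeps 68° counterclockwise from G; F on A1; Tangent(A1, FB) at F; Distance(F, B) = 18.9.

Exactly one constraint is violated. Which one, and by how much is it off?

Distance(F, B) = 18.9 — off by 5.40.

D = (0.00, 0.00) ✓; D.y = 0.00, G.y = 0.00 ✓; |DG| = 26.00 ✓; ∠(AG, GD) = 90.00° ✓; |AG| = 5.100 ✓; bearing(A→F) − bearing(A→G) = 68.00° ✓; |AF| = 5.100 ✓; ∠(AF, FB) = 90.00° ✓; |FB| = 13.50 ✗.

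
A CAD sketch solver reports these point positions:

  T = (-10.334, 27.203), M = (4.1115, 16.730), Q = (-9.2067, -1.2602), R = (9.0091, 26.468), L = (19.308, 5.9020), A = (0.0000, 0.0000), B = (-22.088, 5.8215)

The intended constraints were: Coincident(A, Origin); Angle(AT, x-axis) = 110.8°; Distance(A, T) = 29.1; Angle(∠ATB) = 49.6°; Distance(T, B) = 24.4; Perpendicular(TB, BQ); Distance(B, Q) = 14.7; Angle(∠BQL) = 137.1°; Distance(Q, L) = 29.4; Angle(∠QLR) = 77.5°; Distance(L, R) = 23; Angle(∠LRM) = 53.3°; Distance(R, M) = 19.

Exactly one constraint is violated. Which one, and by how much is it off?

Distance(R, M) = 19 — off by 8.10.

A = (0.00, 0.00) ✓; AT at 110.8° ✓; |AT| = 29.10 ✓; ∠ATB = 49.60° ✓; |TB| = 24.40 ✓; ∠(TB, BQ) = 90.00° ✓; |BQ| = 14.70 ✓; ∠BQL = 137.1° ✓; |QL| = 29.40 ✓; ∠QLR = 77.50° ✓; |LR| = 23.00 ✓; ∠LRM = 53.30° ✓; |RM| = 10.90 ✗.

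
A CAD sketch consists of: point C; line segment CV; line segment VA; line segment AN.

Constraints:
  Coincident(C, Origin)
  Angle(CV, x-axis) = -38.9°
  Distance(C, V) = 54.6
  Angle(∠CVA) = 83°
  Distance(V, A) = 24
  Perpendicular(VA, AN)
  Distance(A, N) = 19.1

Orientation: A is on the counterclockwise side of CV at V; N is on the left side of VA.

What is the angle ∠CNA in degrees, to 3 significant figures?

154°

C is at the origin; CV runs at -38.9° with length 54.6, so V = 54.6·(cos -38.9°, sin -38.9°) = (42.5, -34.3). ∠CVA = 83.0°, so VA runs at -38.9° + (180° − 83.0°) = 58.1° from the x-axis; with |VA| = 24.0, A = V + 24.0·(cos 58.1°, sin 58.1°) = (55.2, -13.9). VA is perpendicular to AN; with |AN| = 19.1 on the left of VA, N = A + 19.1·(-0.849, 0.528) = (39.0, -3.82). Then cos ∠CNA = NC·NA / (|NC||NA|), giving 154°.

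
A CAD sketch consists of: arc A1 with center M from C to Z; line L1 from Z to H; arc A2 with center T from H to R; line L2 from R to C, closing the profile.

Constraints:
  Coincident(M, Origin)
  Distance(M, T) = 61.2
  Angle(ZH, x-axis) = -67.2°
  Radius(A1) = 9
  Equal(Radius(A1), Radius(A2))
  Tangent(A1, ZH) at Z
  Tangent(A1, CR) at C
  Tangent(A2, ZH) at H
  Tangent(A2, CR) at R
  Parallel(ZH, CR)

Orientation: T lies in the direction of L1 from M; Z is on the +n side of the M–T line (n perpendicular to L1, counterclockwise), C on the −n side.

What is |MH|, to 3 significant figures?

61.9

The slot axis is L1's direction at -67.2°, so u = (cos -67.2°, sin -67.2°) = (0.388, -0.922) and n = (−sin -67.2°, cos -67.2°) = (0.922, 0.388). M is at the origin and T lies 61.2 along u from M, so T = 61.2·u = (23.7, -56.4). Tangency of A1 to both parallel lines with radius 9.0 puts Z and C at M ± 9.0·n: Z = (8.30, 3.49), C = (-8.30, -3.49). Equal radii place H and R the same way about T: H = T + 9.0·n = (32.0, -52.9), R = T − 9.0·n = (15.4, -59.9). Then |MH| = |H − M| = 61.9.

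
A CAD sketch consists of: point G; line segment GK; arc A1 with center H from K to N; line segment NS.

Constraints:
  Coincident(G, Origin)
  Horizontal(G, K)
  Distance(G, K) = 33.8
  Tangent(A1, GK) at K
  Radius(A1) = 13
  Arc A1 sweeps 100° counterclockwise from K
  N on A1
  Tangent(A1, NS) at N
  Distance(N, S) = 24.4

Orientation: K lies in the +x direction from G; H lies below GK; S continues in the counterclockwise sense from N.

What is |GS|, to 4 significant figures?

46.69

G is at the origin; G and K share the same y with |GK| = 33.8 and K on the +x side, so K = (33.80, 0.000). A1 meets GK tangentially, so HK is at right angles to GK, so H = K + (0, -13) = (33.80, -13.00). On A1, K sits at bearing 90° from H; a 100° counterclockwise sweep puts N at bearing 190°, so N = H + 13.0·(cos 190°, sin 190°) = (21.00, -15.26). Since A1 is tangent to NS there, HN ⟂ NS, so NS runs along (−sin 190°, cos 190°); with |NS| = 24.4, S = (25.23, -39.29). Then |GS| = |S − G| = 46.69.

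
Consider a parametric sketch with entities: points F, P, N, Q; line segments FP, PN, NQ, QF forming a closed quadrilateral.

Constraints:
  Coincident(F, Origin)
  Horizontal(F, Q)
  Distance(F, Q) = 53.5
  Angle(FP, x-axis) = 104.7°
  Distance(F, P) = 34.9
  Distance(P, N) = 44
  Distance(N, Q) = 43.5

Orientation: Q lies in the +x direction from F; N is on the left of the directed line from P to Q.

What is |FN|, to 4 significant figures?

52.47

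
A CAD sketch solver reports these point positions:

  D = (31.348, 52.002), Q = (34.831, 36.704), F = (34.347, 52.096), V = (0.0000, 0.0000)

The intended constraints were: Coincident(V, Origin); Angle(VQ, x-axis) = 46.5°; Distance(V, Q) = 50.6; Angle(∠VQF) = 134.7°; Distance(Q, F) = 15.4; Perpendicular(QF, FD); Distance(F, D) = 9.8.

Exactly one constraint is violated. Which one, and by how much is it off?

Distance(F, D) = 9.8 — off by 6.80.

V = (0.00, 0.00) ✓; VQ at 46.50° ✓; |VQ| = 50.60 ✓; ∠VQF = 134.7° ✓; |QF| = 15.40 ✓; ∠(QF, FD) = 89.99° ✓; |FD| = 3.000 ✗.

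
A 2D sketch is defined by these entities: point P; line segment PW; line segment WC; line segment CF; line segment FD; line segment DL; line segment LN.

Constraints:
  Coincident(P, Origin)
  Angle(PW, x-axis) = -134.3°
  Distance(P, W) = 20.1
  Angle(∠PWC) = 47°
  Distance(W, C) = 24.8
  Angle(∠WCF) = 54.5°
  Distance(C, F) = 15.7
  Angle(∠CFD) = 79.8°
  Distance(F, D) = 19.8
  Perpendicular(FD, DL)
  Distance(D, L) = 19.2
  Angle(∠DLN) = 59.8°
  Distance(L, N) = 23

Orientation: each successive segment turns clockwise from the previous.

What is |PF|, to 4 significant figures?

2.753

P is at the origin; PW runs at -134.3° with length 20.1, so W = (-14.04, -14.39). ∠PWC = 47.0° gives WC at 92.70° from the x-axis; with |WC| = 24.8, C = (-15.21, 10.39). ∠WCF = 54.5° gives CF at -32.80° from the x-axis; with |CF| = 15.7, F = (-2.009, 1.882). Then |PF| = |F − P| = 2.753.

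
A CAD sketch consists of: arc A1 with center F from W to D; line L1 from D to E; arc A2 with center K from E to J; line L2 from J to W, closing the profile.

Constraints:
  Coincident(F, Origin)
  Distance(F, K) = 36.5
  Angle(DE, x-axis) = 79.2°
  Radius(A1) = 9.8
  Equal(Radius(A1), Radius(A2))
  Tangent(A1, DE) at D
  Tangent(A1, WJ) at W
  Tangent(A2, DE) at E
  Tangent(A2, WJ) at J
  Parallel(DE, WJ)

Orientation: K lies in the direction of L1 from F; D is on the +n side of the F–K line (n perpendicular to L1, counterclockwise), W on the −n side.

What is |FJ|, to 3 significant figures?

37.8

Tangency of A1 to both parallel lines with radius 9.8 puts D and W at F ± 9.8·n: D = (-9.63, 1.84), W = (9.63, -1.84). Equal radii place E and J the same way about K: E = K + 9.8·n = (-2.79, 37.7), J = K − 9.8·n = (16.5, 34.0). Then |FJ| = |J − F| = 37.8.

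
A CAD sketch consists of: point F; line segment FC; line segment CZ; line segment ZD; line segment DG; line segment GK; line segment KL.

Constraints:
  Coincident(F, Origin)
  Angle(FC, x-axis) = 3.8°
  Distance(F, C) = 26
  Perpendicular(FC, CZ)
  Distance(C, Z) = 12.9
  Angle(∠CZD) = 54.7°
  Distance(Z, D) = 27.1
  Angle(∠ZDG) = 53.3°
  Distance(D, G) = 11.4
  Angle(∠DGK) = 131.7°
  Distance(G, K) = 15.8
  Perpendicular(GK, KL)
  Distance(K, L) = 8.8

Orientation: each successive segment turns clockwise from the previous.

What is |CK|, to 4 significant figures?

2.907

F is at the origin; FC runs at 3.8° with length 26.0, so C = (25.94, 1.723). FC ⟂ CZ, so CZ runs at -86.20°; with |CZ| = 12.9, Z = (26.80, -11.15). ∠CZD = 54.7° gives ZD at 148.5° from the x-axis; with |ZD| = 27.1, D = (3.691, 3.011). ∠ZDG = 53.3° gives DG at 21.80° from the x-axis; with |DG| = 11.4, G = (14.28, 7.245). ∠DGK = 131.7° gives GK at -26.50° from the x-axis; with |GK| = 15.8, K = (28.42, 0.1949). Then |CK| = |K − C| = 2.907.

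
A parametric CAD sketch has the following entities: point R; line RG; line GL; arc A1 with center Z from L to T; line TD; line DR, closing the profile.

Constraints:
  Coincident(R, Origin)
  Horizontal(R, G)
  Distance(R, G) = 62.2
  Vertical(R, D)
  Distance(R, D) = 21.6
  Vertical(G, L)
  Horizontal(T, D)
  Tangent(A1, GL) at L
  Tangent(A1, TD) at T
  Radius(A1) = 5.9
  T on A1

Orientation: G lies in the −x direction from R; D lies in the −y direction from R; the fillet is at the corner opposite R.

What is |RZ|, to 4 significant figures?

58.45

R is at the origin; RG is horizontal with |RG| = 62.2 and G on the −x side, so G = (-62.20, 0.000). RD is vertical with |RD| = 21.6 and D on the −y side, so D = (0.000, -21.60). The virtual corner opposite R is at (-62.20, -21.60). A1 meets GL tangentially, so ZL is at right angles to GL and the tangent condition forces ZT to be normal to TD, with radius 5.9, so the center Z sits 5.9 in from both sides at Z = (-56.30, -15.70). Then |RZ| = |Z − R| = 58.45.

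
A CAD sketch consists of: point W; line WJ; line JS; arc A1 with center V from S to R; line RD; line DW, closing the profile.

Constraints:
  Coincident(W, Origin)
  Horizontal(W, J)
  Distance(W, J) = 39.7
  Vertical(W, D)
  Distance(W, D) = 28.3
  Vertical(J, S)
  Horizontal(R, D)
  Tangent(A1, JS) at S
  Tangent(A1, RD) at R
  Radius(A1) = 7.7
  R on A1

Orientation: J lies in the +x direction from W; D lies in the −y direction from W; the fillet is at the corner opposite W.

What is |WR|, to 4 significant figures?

42.72

W is at the origin; WJ is horizontal with |WJ| = 39.7 and J on the +x side, so J = (39.70, 0.000). W and D share the same x with |WD| = 28.3 and D on the −y side, so D = (0.000, -28.30). The virtual corner opposite W is at (39.70, -28.30). Tangency of A1 to JS means the radius VS is perpendicular to JS and since A1 is tangent to RD there, VR ⟂ RD, with radius 7.7, so the center V sits 7.7 in from both sides at V = (32.00, -20.60). That places the tangent points at S = (39.70, -20.60) on JS and R = (32.00, -28.30) on RD. Then |WR| = |R − W| = 42.72.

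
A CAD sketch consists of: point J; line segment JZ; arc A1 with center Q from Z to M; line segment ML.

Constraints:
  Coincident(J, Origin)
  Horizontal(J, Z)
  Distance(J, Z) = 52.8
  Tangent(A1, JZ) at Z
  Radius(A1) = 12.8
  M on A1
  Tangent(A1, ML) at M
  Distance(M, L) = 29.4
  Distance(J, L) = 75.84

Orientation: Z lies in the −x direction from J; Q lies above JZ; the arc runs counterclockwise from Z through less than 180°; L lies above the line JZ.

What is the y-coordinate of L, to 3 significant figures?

43.5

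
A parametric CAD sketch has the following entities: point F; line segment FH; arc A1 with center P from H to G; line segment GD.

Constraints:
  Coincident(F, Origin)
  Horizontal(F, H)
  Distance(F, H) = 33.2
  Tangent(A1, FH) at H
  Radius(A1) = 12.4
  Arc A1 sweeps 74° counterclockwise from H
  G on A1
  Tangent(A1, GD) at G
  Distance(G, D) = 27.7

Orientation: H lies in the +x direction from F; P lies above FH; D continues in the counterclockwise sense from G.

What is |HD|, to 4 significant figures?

40.63

F is at the origin; F and H share the same y with |FH| = 33.2 and H on the +x side, so H = (33.20, 0.000). Tangency of A1 to FH means the radius PH is perpendicular to FH, so P = H + (0, 12.4) = (33.20, 12.40). On A1, H sits at bearing -90° from P; a 74° counterclockwise sweep puts G at bearing -16°, so G = P + 12.4·(cos -16°, sin -16°) = (45.12, 8.982). A1 meets GD tangentially, so PG is at right angles to GD, so GD runs along (−sin -16°, cos -16°); with |GD| = 27.7, D = (52.75, 35.61). Then |HD| = |D − H| = 40.63.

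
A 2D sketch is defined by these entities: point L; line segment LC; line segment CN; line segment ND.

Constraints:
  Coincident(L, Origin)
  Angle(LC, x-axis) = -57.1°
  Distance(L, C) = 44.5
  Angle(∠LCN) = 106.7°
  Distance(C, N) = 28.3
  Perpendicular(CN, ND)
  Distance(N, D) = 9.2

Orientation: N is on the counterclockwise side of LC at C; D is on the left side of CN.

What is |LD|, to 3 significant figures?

53.0

L is at the origin; LC runs at -57.1° with length 44.5, so C = 44.5·(cos -57.1°, sin -57.1°) = (24.2, -37.4). ∠LCN = 106.7°, so CN runs at -57.1° + (180° − 106.7°) = 16.2° from the x-axis; with |CN| = 28.3, N = C + 28.3·(cos 16.2°, sin 16.2°) = (51.3, -29.5). CN ⟂ ND; with |ND| = 9.2 on the left of CN, D = N + 9.2·(-0.279, 0.960) = (48.8, -20.6). Then |LD| = |D − L| = 53.0.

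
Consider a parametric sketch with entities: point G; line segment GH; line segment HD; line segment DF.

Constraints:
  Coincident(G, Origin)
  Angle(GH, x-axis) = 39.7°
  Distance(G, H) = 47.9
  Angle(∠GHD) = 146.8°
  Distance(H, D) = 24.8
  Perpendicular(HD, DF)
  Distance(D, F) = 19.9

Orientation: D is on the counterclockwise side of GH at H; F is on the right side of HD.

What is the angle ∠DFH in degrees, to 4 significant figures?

51.26°

G is at the origin; GH runs at 39.7° with length 47.9, so H = 47.9·(cos 39.7°, sin 39.7°) = (36.85, 30.60). ∠GHD = 146.8°, so HD runs at 39.7° + (180° − 146.8°) = 72.90° from the x-axis; with |HD| = 24.8, D = H + 24.8·(cos 72.90°, sin 72.90°) = (44.15, 54.30). HD is perpendicular to DF; with |DF| = 19.9 on the right of HD, F = D + 19.9·(0.9558, -0.2940) = (63.17, 48.45). Then cos ∠DFH = FD·FH / (|FD||FH|), giving 51.26°.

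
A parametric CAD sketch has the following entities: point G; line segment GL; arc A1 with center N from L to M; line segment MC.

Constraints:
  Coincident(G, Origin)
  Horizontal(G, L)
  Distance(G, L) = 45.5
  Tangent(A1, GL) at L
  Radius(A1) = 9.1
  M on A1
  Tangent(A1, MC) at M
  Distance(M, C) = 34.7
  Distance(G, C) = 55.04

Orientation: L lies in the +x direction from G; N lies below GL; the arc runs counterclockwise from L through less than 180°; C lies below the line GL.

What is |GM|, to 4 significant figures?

37.40

G is at the origin; G and L share the same y with |GL| = 45.5 and L on the +x side, so L = (45.50, 0.000). A1 meets GL tangentially, so NL is at right angles to GL, so N = L + (0, -9.1) = (45.50, -9.100). Since NM ⟂ MC (tangency), |NC| = √(9.1² + 34.7²) = 35.87 regardless of where M sits on A1. So C lies on both circle(G, 55.04) and circle(N, 35.87); the below-GL intersection is C = (34.18, -43.14). M is the foot of the tangent from C: M = (36.42, -8.513).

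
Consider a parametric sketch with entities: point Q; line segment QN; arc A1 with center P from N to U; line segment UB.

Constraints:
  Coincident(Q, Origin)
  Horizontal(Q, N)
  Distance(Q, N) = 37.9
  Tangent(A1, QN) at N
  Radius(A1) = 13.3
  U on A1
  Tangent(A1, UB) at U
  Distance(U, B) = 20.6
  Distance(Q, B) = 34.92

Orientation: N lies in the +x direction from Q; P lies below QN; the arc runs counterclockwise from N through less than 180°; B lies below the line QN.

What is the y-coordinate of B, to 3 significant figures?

-29.2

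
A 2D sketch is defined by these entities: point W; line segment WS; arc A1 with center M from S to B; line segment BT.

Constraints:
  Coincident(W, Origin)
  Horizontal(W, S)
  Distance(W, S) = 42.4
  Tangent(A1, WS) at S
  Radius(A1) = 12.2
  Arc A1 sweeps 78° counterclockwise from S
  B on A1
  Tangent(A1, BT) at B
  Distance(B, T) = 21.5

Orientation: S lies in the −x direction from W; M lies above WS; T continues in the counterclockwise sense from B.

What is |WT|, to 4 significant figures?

40.22

W is at the origin; WS is horizontal with |WS| = 42.4 and S on the −x side, so S = (-42.40, 0.000). Since A1 is tangent to WS there, MS ⟂ WS, so M = S + (0, 12.2) = (-42.40, 12.20). On A1, S sits at bearing -90° from M; a 78° counterclockwise sweep puts B at bearing -12°, so B = M + 12.2·(cos -12°, sin -12°) = (-30.47, 9.663). Tangency of A1 to BT means the radius MB is perpendicular to BT, so BT runs along (−sin -12°, cos -12°); with |BT| = 21.5, T = (-26.00, 30.69). Then |WT| = |T − W| = 40.22.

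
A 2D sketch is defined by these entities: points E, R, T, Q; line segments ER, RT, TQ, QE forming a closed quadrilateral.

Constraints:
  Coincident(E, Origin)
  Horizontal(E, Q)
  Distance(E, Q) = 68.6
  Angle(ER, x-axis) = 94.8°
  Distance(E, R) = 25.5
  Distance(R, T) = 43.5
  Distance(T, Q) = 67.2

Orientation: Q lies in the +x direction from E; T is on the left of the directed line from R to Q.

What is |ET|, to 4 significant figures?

62.49

Checks: |RT| = 43.50 ✓; |TQ| = 67.20 ✓.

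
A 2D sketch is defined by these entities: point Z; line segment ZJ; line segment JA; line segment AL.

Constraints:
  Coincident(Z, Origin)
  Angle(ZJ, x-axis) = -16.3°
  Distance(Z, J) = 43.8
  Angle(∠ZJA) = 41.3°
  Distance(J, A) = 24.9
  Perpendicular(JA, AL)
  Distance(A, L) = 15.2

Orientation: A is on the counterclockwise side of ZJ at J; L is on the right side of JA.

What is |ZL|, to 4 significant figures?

44.83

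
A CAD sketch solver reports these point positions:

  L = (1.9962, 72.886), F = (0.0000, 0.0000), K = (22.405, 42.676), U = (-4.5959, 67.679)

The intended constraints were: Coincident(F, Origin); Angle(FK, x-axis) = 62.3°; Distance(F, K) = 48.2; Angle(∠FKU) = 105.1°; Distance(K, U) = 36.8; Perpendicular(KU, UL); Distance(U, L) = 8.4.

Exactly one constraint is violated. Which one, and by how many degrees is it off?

Perpendicular(KU, UL) — off by 8.90°.

F = (0.00, 0.00) ✓; FK at 62.30° ✓; |FK| = 48.20 ✓; ∠FKU = 105.1° ✓; |KU| = 36.80 ✓; ∠(KU, UL) = 98.90° ✗; |UL| = 8.401 ✓.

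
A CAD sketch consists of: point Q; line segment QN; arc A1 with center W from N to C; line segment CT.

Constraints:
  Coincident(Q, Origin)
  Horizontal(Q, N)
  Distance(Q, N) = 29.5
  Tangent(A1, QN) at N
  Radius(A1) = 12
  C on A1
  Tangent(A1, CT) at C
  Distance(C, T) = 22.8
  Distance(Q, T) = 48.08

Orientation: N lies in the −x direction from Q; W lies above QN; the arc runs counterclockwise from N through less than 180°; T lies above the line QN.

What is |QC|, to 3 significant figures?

25.9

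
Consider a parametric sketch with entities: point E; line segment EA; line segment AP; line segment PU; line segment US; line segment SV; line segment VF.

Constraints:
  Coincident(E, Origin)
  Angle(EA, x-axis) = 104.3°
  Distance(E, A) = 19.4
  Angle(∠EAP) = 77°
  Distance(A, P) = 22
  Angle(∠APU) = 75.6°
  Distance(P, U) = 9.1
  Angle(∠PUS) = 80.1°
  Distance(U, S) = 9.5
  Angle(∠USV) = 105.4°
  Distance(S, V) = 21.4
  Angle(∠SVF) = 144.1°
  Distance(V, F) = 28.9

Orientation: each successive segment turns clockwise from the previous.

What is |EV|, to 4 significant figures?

36.54

∠PUS = 80.1° gives US at 157.0° from the x-axis; with |US| = 9.5, S = (6.395, 14.15). ∠USV = 105.4° gives SV at 82.40° from the x-axis; with |SV| = 21.4, V = (9.226, 35.36). Then |EV| = |V − E| = 36.54.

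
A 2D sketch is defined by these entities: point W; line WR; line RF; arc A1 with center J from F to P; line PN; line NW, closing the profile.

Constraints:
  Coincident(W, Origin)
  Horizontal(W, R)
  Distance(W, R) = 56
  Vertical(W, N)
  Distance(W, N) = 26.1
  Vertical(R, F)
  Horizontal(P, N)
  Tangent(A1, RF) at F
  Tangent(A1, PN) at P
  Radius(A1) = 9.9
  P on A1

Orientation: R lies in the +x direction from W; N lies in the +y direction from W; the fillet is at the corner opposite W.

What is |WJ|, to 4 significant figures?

48.86

WN is vertical with |WN| = 26.1 and N on the +y side, so N = (0.000, 26.10). The virtual corner opposite W is at (56.00, 26.10). Since A1 is tangent to RF there, JF ⟂ RF and since A1 is tangent to PN there, JP ⟂ PN, with radius 9.9, so the center J sits 9.9 in from both sides at J = (46.10, 16.20). Then |WJ| = |J − W| = 48.86.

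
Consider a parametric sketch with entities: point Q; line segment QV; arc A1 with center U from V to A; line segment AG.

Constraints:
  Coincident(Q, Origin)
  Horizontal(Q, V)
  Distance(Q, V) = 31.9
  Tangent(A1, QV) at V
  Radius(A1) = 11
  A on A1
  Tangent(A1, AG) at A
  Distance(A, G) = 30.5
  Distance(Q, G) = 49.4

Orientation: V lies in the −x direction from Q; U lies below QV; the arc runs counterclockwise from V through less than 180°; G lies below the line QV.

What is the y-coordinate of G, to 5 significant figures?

-42.660

Checks: ∠(UV, VQ) = 90.00° ✓; |UV| = 11.00 ✓; |UA| = 11.00 ✓; ∠(UA, AG) = 90.00° ✓; |AG| = 30.50 ✓; |QG| = 49.40 ✓.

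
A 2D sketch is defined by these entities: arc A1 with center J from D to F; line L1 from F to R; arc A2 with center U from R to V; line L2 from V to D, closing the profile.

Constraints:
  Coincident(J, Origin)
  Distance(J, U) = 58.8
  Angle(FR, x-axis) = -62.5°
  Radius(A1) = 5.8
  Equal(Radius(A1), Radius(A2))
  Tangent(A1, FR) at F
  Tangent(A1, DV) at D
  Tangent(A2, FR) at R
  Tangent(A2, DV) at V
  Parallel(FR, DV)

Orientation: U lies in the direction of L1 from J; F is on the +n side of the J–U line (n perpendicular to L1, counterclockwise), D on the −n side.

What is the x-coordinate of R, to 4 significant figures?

32.30

Tangency of A1 to both parallel lines with radius 5.8 puts F and D at J ± 5.8·n: F = (5.145, 2.678), D = (-5.145, -2.678). Equal radii place R and V the same way about U: R = U + 5.8·n = (32.30, -49.48), V = U − 5.8·n = (22.01, -54.83). So R.x = 32.30.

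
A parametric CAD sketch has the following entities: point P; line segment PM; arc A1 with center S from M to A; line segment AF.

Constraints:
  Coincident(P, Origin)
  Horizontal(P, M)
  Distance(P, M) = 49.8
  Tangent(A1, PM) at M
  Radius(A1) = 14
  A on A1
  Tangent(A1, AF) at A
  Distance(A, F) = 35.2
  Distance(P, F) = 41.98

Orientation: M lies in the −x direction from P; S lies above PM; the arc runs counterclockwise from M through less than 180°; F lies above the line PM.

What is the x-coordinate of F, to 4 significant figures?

-19.74

Checks: ∠(SM, MP) = 90.00° ✓; |SM| = 14.00 ✓; |SA| = 14.00 ✓; ∠(SA, AF) = 90.00° ✓; |AF| = 35.20 ✓; |PF| = 41.98 ✓.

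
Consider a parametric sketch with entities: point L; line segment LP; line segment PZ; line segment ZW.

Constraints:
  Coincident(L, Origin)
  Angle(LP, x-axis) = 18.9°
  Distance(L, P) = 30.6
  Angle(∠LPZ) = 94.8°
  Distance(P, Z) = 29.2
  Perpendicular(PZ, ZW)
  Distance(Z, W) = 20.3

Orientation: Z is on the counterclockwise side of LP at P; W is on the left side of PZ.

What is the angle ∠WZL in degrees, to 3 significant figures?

46.2°

L is at the origin; LP runs at 18.9° with length 30.6, so P = 30.6·(cos 18.9°, sin 18.9°) = (29.0, 9.91). ∠LPZ = 94.8°, so PZ runs at 18.9° + (180° − 94.8°) = 104° from the x-axis; with |PZ| = 29.2, Z = P + 29.2·(cos 104°, sin 104°) = (21.8, 38.2). PZ is perpendicular to ZW; with |ZW| = 20.3 on the left of PZ, W = Z + 20.3·(-0.970, -0.244) = (2.15, 33.3). Then cos ∠WZL = ZW·ZL / (|ZW||ZL|), giving 46.2°.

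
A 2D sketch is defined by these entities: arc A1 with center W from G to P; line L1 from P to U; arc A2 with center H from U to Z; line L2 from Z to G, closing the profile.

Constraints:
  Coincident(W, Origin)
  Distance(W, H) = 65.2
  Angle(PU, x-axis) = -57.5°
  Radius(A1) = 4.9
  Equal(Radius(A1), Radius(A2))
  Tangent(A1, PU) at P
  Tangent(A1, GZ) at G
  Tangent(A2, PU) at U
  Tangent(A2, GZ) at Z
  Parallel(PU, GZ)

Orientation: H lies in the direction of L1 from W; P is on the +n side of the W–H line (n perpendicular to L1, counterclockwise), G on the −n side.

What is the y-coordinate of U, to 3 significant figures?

-52.4

The slot axis is L1's direction at -57.5°, so u = (cos -57.5°, sin -57.5°) = (0.537, -0.843) and n = (−sin -57.5°, cos -57.5°) = (0.843, 0.537). W is at the origin and H lies 65.2 along u from W, so H = 65.2·u = (35.0, -55.0). Tangency of A1 to both parallel lines with radius 4.9 puts P and G at W ± 4.9·n: P = (4.13, 2.63), G = (-4.13, -2.63). Equal radii place U and Z the same way about H: U = H + 4.9·n = (39.2, -52.4), Z = H − 4.9·n = (30.9, -57.6). So U.y = -52.4.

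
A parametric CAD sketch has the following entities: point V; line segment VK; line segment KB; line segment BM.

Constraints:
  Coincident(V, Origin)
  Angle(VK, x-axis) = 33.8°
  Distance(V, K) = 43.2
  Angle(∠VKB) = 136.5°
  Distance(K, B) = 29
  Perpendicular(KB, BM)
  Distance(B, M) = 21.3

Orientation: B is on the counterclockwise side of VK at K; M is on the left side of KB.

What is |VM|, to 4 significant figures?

60.92

∠VKB = 136.5°, so KB runs at 33.8° + (180° − 136.5°) = 77.30° from the x-axis; with |KB| = 29.0, B = K + 29.0·(cos 77.30°, sin 77.30°) = (42.27, 52.32). KB is perpendicular to BM; with |BM| = 21.3 on the left of KB, M = B + 21.3·(-0.9755, 0.2198) = (21.50, 57.01). Then |VM| = |M − V| = 60.92.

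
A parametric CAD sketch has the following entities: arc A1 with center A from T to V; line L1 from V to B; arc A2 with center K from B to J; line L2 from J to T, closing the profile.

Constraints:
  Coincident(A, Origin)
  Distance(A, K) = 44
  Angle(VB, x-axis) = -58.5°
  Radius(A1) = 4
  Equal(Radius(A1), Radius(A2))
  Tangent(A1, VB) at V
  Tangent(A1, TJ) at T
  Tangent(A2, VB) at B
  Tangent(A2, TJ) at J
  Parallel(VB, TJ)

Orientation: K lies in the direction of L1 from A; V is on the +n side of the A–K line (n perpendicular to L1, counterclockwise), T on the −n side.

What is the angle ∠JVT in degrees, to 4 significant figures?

79.70°

The slot axis is L1's direction at -58.5°, so u = (cos -58.5°, sin -58.5°) = (0.5225, -0.8526) and n = (−sin -58.5°, cos -58.5°) = (0.8526, 0.5225). A is at the origin and K lies 44.0 along u from A, so K = 44.0·u = (22.99, -37.52). Tangency of A1 to both parallel lines with radius 4.0 puts V and T at A ± 4.0·n: V = (3.411, 2.090), T = (-3.411, -2.090). Equal radii place B and J the same way about K: B = K + 4.0·n = (26.40, -35.43), J = K − 4.0·n = (19.58, -39.61). Then cos ∠JVT = VJ·VT / (|VJ||VT|), giving 79.70°.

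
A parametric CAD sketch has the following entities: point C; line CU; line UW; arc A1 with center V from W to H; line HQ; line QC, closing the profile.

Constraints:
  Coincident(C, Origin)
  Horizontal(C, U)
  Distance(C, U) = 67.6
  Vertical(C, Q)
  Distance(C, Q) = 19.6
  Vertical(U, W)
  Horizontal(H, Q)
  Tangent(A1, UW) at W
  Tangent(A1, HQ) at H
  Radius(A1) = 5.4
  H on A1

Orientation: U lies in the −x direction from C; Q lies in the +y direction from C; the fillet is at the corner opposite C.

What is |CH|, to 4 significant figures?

65.22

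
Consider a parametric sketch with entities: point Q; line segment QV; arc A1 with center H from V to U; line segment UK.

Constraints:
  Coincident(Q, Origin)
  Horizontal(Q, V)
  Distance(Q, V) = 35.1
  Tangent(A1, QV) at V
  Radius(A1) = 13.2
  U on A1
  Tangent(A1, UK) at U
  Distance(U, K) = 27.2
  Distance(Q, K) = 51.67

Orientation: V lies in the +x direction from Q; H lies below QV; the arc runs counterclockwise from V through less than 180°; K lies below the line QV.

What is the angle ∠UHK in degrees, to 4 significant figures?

64.11°

Checks: |HU| = 13.20 ✓; ∠(HU, UK) = 90.00° ✓; |UK| = 27.20 ✓; |QK| = 51.67 ✓.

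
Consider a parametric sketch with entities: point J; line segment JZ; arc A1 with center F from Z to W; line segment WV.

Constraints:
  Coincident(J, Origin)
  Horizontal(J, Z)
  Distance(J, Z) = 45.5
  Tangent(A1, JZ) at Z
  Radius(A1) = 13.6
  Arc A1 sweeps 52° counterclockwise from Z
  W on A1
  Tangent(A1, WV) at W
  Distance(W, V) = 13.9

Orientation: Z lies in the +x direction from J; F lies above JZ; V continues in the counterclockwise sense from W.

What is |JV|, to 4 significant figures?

66.76

On A1, Z sits at bearing -90° from F; a 52° counterclockwise sweep puts W at bearing -38°, so W = F + 13.6·(cos -38°, sin -38°) = (56.22, 5.227). Tangency of A1 to WV means the radius FW is perpendicular to WV, so WV runs along (−sin -38°, cos -38°); with |WV| = 13.9, V = (64.77, 16.18). Then |JV| = |V − J| = 66.76.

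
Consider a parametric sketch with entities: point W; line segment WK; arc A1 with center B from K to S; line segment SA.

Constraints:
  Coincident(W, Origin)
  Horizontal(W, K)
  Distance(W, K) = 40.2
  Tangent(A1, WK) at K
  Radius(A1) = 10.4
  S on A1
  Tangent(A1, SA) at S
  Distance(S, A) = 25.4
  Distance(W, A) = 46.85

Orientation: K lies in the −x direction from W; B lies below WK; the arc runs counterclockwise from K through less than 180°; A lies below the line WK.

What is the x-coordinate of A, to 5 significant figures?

-30.084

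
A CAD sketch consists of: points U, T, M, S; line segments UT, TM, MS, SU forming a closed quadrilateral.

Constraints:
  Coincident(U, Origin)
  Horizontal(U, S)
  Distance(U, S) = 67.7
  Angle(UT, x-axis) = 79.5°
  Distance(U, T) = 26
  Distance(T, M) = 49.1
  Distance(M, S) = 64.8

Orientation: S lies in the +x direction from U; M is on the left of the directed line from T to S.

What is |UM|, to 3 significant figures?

71.7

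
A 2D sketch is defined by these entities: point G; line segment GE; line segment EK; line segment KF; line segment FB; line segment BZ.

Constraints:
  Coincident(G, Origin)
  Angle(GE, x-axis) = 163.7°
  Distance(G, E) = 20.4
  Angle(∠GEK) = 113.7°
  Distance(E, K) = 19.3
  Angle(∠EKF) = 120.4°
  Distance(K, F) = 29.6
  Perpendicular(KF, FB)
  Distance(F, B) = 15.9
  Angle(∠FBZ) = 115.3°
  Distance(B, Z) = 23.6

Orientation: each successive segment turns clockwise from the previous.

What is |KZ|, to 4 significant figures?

27.27

G is at the origin; GE runs at 163.7° with length 20.4, so E = (-19.58, 5.726). ∠GEK = 113.7° gives EK at 97.40° from the x-axis; with |EK| = 19.3, K = (-22.07, 24.86). ∠EKF = 120.4° gives KF at 37.80° from the x-axis; with |KF| = 29.6, F = (1.323, 43.01). The perpendicularity gives FB at right angles to KF, so FB runs at -52.20°; with |FB| = 15.9, B = (11.07, 30.44). ∠FBZ = 115.3° gives BZ at -116.9° from the x-axis; with |BZ| = 23.6, Z = (0.3906, 9.397). Then |KZ| = |Z − K| = 27.27.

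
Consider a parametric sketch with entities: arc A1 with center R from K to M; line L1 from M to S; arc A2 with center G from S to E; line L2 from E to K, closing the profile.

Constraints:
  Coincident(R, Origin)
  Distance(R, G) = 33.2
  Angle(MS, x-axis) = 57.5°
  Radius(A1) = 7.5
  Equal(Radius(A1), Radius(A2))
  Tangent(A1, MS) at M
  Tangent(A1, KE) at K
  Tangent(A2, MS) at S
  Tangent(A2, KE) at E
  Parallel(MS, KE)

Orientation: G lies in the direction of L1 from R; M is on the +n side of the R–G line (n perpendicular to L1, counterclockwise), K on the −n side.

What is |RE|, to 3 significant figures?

34.0

The slot axis is L1's direction at 57.5°, so u = (cos 57.5°, sin 57.5°) = (0.537, 0.843) and n = (−sin 57.5°, cos 57.5°) = (-0.843, 0.537). R is at the origin and G lies 33.2 along u from R, so G = 33.2·u = (17.8, 28.0). Tangency of A1 to both parallel lines with radius 7.5 puts M and K at R ± 7.5·n: M = (-6.33, 4.03), K = (6.33, -4.03). Equal radii place S and E the same way about G: S = G + 7.5·n = (11.5, 32.0), E = G − 7.5·n = (24.2, 24.0). Then |RE| = |E − R| = 34.0.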